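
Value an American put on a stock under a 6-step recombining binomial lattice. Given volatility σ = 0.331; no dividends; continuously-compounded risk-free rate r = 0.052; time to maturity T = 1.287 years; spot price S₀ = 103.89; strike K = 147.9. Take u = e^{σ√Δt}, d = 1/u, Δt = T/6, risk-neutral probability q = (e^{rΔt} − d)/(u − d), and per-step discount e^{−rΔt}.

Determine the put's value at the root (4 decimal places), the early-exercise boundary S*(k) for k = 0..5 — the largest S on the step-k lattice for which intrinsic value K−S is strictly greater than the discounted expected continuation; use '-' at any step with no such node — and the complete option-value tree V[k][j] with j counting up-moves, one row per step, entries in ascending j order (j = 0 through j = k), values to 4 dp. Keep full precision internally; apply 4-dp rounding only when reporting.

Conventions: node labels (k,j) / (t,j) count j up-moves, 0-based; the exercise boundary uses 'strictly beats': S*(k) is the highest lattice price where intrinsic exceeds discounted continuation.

Δt=0.21450, u=1.16567, d=0.85787, q=0.49819, disc=e^(-rΔt)=0.98891
k=6 terminal: V=max(K-S,0) → 106.4895 91.6316 71.4427 44.0100 6.7346 0.0000 0.0000
k=5: j=0 S=48.2711 intr=99.6289 cont=97.9884 V=99.6289[EX]; j=1 S=65.5907 intr=82.3093 cont=80.6688 V=82.3093[EX]; j=2 S=89.1244 intr=58.7756 cont=57.1351 V=58.7756[EX]; j=3 S=121.1019 intr=26.7981 cont=25.1576 V=26.7981[EX]; j=4 S=164.5529 intr=0.0000 cont=3.3420 V=3.3420[hold]; j=5 S=223.5940 intr=0.0000 cont=0.0000 V=0.0000[hold]  S*(5)=121.1019
k=4: j=0 S=56.2684 intr=91.6316 cont=89.9911 V=91.6316[EX]; j=1 S=76.4573 intr=71.4427 cont=69.8021 V=71.4427[EX]; j=2 S=103.8900 intr=44.0100 cont=42.3695 V=44.0100[EX]; j=3 S=141.1654 intr=6.7346 cont=14.9449 V=14.9449[hold]; j=4 S=191.8151 intr=0.0000 cont=1.6584 V=1.6584[hold]  S*(4)=103.8900
k=3: j=0 S=65.5907 intr=82.3093 cont=80.6688 V=82.3093[EX]; j=1 S=89.1244 intr=58.7756 cont=57.1351 V=58.7756[EX]; j=2 S=121.1019 intr=26.7981 cont=29.2025 V=29.2025[hold]; j=3 S=164.5529 intr=0.0000 cont=8.2333 V=8.2333[hold]  S*(3)=89.1244
k=2: j=0 S=76.4573 intr=71.4427 cont=69.8021 V=71.4427[EX]; j=1 S=103.8900 intr=44.0100 cont=43.5540 V=44.0100[EX]; j=2 S=141.1654 intr=6.7346 cont=18.5478 V=18.5478[hold]  S*(2)=103.8900
k=1: j=0 S=89.1244 intr=58.7756 cont=57.1351 V=58.7756[EX]; j=1 S=121.1019 intr=26.7981 cont=30.9775 V=30.9775[hold]  S*(1)=89.1244
k=0: j=0 S=103.8900 intr=44.0100 cont=44.4286 V=44.4286[hold]  S*(0)=-

price = 44.4286
boundary = - 89.1244 103.8900 89.1244 103.8900 121.1019
tree:
44.4286
58.7756 30.9775
71.4427 44.0100 18.5478
82.3093 58.7756 29.2025 8.2333
91.6316 71.4427 44.0100 14.9449 1.6584
99.6289 82.3093 58.7756 26.7981 3.3420 0.0000
106.4895 91.6316 71.4427 44.0100 6.7346 0.0000 0.0000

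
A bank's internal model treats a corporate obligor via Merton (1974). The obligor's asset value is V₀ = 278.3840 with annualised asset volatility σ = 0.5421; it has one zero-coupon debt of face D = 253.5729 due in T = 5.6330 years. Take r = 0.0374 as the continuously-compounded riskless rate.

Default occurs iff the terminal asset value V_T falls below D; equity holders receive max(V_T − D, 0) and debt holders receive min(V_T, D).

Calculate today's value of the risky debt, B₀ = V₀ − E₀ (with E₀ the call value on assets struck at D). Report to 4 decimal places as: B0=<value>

Work the structural quantities from V₀ = 278.3840 against face 253.5729:
d₁ = [ln(V₀/D) + (r + σ²/2)T] / (σ√T)
   = [ln(278.3840/253.5729) + (0.0374 + 0.5·0.5421²)·5.6330] / (0.5421·√5.6330)
   = [0.093350 + 1.038366] / 1.286617 = 0.879606
d₂ = d₁ − σ√T = 0.879606 − 1.286617 = -0.407011
N(d₁) = 0.810464,  N(d₂) = 0.342000,  e^(−rT) = 0.810038
E₀ = V₀·N(d₁) − D·e^(−rT)·N(d₂)
   = 278.3840·0.810464 − 253.5729·0.810038·0.342000 = 155.372055
B₀ = V₀ − E₀ = 278.3840 − 155.372055 = 123.011945

B0=123.0119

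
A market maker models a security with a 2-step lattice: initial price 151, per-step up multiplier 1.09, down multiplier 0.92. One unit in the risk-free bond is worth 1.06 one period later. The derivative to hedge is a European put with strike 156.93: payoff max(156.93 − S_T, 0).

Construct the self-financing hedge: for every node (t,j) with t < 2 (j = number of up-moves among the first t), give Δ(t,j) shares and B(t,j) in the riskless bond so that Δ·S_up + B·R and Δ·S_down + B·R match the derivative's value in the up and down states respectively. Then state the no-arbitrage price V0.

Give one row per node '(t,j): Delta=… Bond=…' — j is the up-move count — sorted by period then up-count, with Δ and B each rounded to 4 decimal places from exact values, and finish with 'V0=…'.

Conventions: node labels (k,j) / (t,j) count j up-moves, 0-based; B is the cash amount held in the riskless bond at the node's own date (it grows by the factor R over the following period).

Since d<R<u, set p* = (R−d)/(u−d) = 0.8235; price each node as the discounted p*-expectation of its children.
At maturity the claim pays: V(2,0)=29.1236, V(2,1)=5.5072, V(2,2)=0.0000
(1,0): S=138.9200. Δ = (V_up−V_dn)/(S_up−S_dn) = (5.5072−29.1236)/(151.4228−127.8064) = -1.0000. V = [p*·5.5072 + (1−p*)·29.1236]/1.06 = 9.1272. B = V − Δ·S = 148.0472.
(1,1): S=164.5900. Δ = (V_up−V_dn)/(S_up−S_dn) = (0.0000−5.5072)/(179.4031−151.4228) = -0.1968. V = [p*·0.0000 + (1−p*)·5.5072]/1.06 = 0.9168. B = V − Δ·S = 33.3121.
(0,0): S=151.0000. Δ = (V_up−V_dn)/(S_up−S_dn) = (0.9168−9.1272)/(164.5900−138.9200) = -0.3198. V = [p*·0.9168 + (1−p*)·9.1272]/1.06 = 2.2318. B = V − Δ·S = 50.5278.
Sanity check at the root: Δ(0,0)·S0 + B(0,0) reproduces V0 = 2.2318.

(0,0): Delta=-0.3198 Bond=50.5278
(1,0): Delta=-1.0000 Bond=148.0472
(1,1): Delta=-0.1968 Bond=33.3121
V0=2.2318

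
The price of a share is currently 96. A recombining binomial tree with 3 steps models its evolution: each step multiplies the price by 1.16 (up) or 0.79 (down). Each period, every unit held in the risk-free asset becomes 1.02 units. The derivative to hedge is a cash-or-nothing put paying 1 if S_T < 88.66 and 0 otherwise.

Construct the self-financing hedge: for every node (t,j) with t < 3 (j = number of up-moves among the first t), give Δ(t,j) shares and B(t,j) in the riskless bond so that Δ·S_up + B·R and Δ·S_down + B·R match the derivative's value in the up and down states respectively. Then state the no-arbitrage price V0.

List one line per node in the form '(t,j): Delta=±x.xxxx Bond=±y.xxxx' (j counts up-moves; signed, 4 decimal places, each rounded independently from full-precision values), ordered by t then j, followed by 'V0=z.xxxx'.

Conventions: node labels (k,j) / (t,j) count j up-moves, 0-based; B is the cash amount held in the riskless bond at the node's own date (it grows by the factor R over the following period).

Risk-neutral probability p* = (R−d)/(u−d) = (1.02−0.79)/(1.16−0.79) = 0.6216.
Expiry values: V(3,0)=1.0000, V(3,1)=1.0000, V(3,2)=0.0000, V(3,3)=0.0000
Node (2,0) S=59.9136: V=(p*·1.0000+(1−p*)·1.0000)/1.02=0.9804; Δ=(1.0000−1.0000)/(69.4998−47.3317)=0.0000; B=V−Δ·S=0.9804
Node (2,1) S=87.9744: V=(p*·0.0000+(1−p*)·1.0000)/1.02=0.3710; Δ=(0.0000−1.0000)/(102.0503−69.4998)=-0.0307; B=V−Δ·S=3.0737
Node (2,2) S=129.1776: V=(p*·0.0000+(1−p*)·0.0000)/1.02=0.0000; Δ=(0.0000−0.0000)/(149.8460−102.0503)=0.0000; B=V−Δ·S=0.0000
Node (1,0) S=75.8400: V=(p*·0.3710+(1−p*)·0.9804)/1.02=0.5898; Δ=(0.3710−0.9804)/(87.9744−59.9136)=-0.0217; B=V−Δ·S=2.2369
Node (1,1) S=111.3600: V=(p*·0.0000+(1−p*)·0.3710)/1.02=0.1376; Δ=(0.0000−0.3710)/(129.1776−87.9744)=-0.0090; B=V−Δ·S=1.1402
Node (0,0) S=96.0000: V=(p*·0.1376+(1−p*)·0.5898)/1.02=0.3026; Δ=(0.1376−0.5898)/(111.3600−75.8400)=-0.0127; B=V−Δ·S=1.5247
Check: Δ(0,0)·S0 + B(0,0) = 0.3026 = V0.

(0,0): Delta=-0.0127 Bond=1.5247
(1,0): Delta=-0.0217 Bond=2.2369
(1,1): Delta=-0.0090 Bond=1.1402
(2,0): Delta=0.0000 Bond=0.9804
(2,1): Delta=-0.0307 Bond=3.0737
(2,2): Delta=0.0000 Bond=0.0000
V0=0.3026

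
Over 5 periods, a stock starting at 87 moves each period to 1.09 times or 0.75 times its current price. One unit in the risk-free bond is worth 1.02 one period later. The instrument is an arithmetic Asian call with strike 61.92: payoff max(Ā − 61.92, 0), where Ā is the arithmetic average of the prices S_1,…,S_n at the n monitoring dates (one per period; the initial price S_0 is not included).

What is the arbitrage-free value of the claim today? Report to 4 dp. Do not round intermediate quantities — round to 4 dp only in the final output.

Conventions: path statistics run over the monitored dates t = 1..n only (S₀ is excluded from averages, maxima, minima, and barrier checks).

Set p* = 0.7941 (from d < R < u); the path-dependent value is the discounted p*-expectation over all price paths.
Enumerate all 2^5 = 32 price paths (U = up ×1.09, D = down ×0.75); each path with k up-moves has probability p*^k·(1−p*)^(5−k).
DDDDD: Ā=39.8127, payoff=0.0000, prob=0.000370
UDDDD: Ā=57.8611, payoff=0.0000, prob=0.001427
DUDDD: Ā=51.9451, payoff=0.0000, prob=0.001427
UUDDD: Ā=75.4936, payoff=13.5736, prob=0.005503
DDUDD: Ā=47.5081, payoff=0.0000, prob=0.001427
UDUDD: Ā=69.0451, payoff=7.1251, prob=0.005503
DUUDD: Ā=63.1291, payoff=1.2091, prob=0.005503
UUUDD: Ā=91.7477, payoff=29.8277, prob=0.021227
DDDUD: Ā=44.1804, payoff=0.0000, prob=0.001427
UDDUD: Ā=64.2088, payoff=2.2888, prob=0.005503
DUDUD: Ā=58.2928, payoff=0.0000, prob=0.005503
UUDUD: Ā=84.7189, payoff=22.7989, prob=0.021227
DDUUD: Ā=53.8558, payoff=0.0000, prob=0.005503
UDUUD: Ā=78.2704, payoff=16.3504, prob=0.021227
DUUUD: Ā=72.3544, payoff=10.4344, prob=0.021227
UUUUD: Ā=105.1551, payoff=43.2351, prob=0.081876
DDDDU: Ā=41.6846, payoff=0.0000, prob=0.001427
UDDDU: Ā=60.5816, payoff=0.0000, prob=0.005503
DUDDU: Ā=54.6656, payoff=0.0000, prob=0.005503
UUDDU: Ā=79.4473, payoff=17.5273, prob=0.021227
DDUDU: Ā=50.2286, payoff=0.0000, prob=0.005503
UDUDU: Ā=72.9988, payoff=11.0788, prob=0.021227
DUUDU: Ā=67.0828, payoff=5.1628, prob=0.021227
UUUDU: Ā=97.4937, payoff=35.5737, prob=0.081876
DDDUU: Ā=46.9008, payoff=0.0000, prob=0.005503
UDDUU: Ā=68.1625, payoff=6.2425, prob=0.021227
DUDUU: Ā=62.2465, payoff=0.3265, prob=0.021227
UUDUU: Ā=90.4649, payoff=28.5449, prob=0.081876
DDUUU: Ā=57.8095, payoff=0.0000, prob=0.021227
UDUUU: Ā=84.0165, payoff=22.0965, prob=0.081876
DUUUU: Ā=78.1005, payoff=16.1805, prob=0.081876
UUUUU: Ā=113.5060, payoff=51.5860, prob=0.315809
Price = Σ prob·payoff / R^5 = 30.890135 / 1.104081 = 27.9781

price = 27.9781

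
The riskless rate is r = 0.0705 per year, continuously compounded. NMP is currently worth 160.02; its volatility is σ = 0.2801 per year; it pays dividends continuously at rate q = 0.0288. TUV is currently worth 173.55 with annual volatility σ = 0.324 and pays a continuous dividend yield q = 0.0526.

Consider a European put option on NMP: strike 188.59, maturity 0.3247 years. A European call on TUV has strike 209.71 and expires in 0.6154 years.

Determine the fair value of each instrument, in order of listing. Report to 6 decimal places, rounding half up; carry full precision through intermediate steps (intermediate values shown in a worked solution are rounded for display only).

price(NMP put K=188.59) = 28.310501
price(TUV call K=209.71) = 6.625838

[NMP put K=188.59]
σ√T = 0.2801·√0.3247 = 0.159608
d₁ = (ln(S/K) + (r−q+σ²/2)T) / (σ√T) = (ln(160.02/188.59) + (0.0705−0.0288+0.2801²/2)·0.3247) / 0.159608 = (-0.164277 + 0.026277) / 0.159608 = -0.864614
d₂ = d₁ − σ√T = -0.864614 − 0.159608 = -1.024222
e^{−rT} = 0.977369
e^{−qT} = 0.990692
N(−d₁) = 0.806375,  N(−d₂) = 0.847135
price = K·e^{−rT}·N(−d₂) − S·e^{−qT}·N(−d₁) = 156.145544 − 127.835043 = 28.310501
[TUV call K=209.71]
σ√T = 0.324·√0.6154 = 0.254170
d₁ = (ln(S/K) + (r−q+σ²/2)T) / (σ√T) = (ln(173.55/209.71) + (0.0705−0.0526+0.324²/2)·0.6154) / 0.254170 = (-0.189260 + 0.043317) / 0.254170 = -0.574196
d₂ = d₁ − σ√T = -0.574196 − 0.254170 = -0.828365
e^{−rT} = 0.957542
e^{−qT} = 0.968148
N(d₁) = 0.282918,  N(d₂) = 0.203732
price = S·e^{−qT}·N(d₁) − K·e^{−rT}·N(d₂) = 47.536441 − 40.910603 = 6.625838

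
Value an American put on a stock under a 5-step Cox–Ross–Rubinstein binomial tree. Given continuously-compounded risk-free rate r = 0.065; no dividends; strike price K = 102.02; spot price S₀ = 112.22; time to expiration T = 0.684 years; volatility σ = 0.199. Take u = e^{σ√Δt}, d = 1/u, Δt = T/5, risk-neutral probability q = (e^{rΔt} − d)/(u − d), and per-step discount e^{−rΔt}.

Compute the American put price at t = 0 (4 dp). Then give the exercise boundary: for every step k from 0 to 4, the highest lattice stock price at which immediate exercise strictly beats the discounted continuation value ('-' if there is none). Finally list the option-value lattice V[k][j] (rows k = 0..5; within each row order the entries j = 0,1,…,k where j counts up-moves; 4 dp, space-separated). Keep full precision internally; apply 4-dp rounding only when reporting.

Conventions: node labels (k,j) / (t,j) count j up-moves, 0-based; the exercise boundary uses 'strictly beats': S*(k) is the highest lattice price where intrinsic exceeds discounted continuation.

price = 1.9463
boundary = - - - 89.9858 83.6004
tree:
1.9463
3.6856 0.5100
6.7916 1.1240 0.0000
12.0342 2.4774 0.0000 0.0000
18.4196 5.4602 0.0000 0.0000 0.0000
24.3518 12.0342 0.0000 0.0000 0.0000 0.0000

params: Δt=0.13680 u=1.07638 d=0.92904 q=0.54223 e^(-rΔt)=0.99115
t_5 payoffs: 24.3518 12.0342 0.0000 0.0000 0.0000 0.0000
t_4: node(4,0) S=83.6004 payoff=18.4196 vs cont=17.5164 → 18.4196 [stop]  node(4,1) S=96.8589 payoff=5.1611 vs cont=5.4602 → 5.4602 [wait]  node(4,2) S=112.2200 payoff=0.0000 vs cont=0.0000 → 0.0000 [wait]  node(4,3) S=130.0173 payoff=0.0000 vs cont=0.0000 → 0.0000 [wait]  node(4,4) S=150.6371 payoff=0.0000 vs cont=0.0000 → 0.0000 [wait]  ⇒ S*(4)=83.6004
t_3: node(3,0) S=89.9858 payoff=12.0342 vs cont=11.2918 → 12.0342 [stop]  node(3,1) S=104.2569 payoff=0.0000 vs cont=2.4774 → 2.4774 [wait]  node(3,2) S=120.7913 payoff=0.0000 vs cont=0.0000 → 0.0000 [wait]  node(3,3) S=139.9479 payoff=0.0000 vs cont=0.0000 → 0.0000 [wait]  ⇒ S*(3)=89.9858
t_2: node(2,0) S=96.8589 payoff=5.1611 vs cont=6.7916 → 6.7916 [wait]  node(2,1) S=112.2200 payoff=0.0000 vs cont=1.1240 → 1.1240 [wait]  node(2,2) S=130.0173 payoff=0.0000 vs cont=0.0000 → 0.0000 [wait]  ⇒ S*(2)=-
t_1: node(1,0) S=104.2569 payoff=0.0000 vs cont=3.6856 → 3.6856 [wait]  node(1,1) S=120.7913 payoff=0.0000 vs cont=0.5100 → 0.5100 [wait]  ⇒ S*(1)=-
t_0: node(0,0) S=112.2200 payoff=0.0000 vs cont=1.9463 → 1.9463 [wait]  ⇒ S*(0)=-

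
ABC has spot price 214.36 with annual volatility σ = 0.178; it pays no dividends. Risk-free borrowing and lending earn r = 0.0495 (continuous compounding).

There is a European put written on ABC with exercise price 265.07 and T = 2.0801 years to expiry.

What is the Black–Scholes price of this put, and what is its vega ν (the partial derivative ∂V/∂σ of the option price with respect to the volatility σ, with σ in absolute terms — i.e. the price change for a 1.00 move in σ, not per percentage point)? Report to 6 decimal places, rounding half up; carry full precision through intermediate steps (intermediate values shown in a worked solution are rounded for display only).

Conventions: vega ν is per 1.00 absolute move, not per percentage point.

price = 37.603421
ν = 117.992551

σ√T = 0.178·√2.0801 = 0.256721
d₁ = (ln(S/K) + (r+σ²/2)T) / (σ√T) = (ln(214.36/265.07) + (0.0495+0.178²/2)·2.0801) / 0.256721 = (-0.212337 + 0.135918) / 0.256721 = -0.297674
d₂ = d₁ − σ√T = -0.297674 − 0.256721 = -0.554395
e^{−rT} = 0.902159
N(−d₁) = 0.617024,  N(−d₂) = 0.710346
Put price V = K·e^{−rT}·N(−d₂) − S·N(−d₁) = 169.868658 − 132.265237 = 37.603421
φ(d₁) = (1/√(2π))·e^{−d₁²/2} = 0.381653
ν = S·φ(d₁)·√T = 117.992551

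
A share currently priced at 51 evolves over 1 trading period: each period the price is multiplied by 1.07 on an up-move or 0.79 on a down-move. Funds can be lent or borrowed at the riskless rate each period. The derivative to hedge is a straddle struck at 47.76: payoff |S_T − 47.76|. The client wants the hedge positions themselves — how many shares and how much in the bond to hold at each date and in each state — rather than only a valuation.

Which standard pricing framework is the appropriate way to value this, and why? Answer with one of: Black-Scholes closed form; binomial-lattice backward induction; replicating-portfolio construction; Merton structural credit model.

Key observation: since the answer must list Δ and B at each node of the 1.07/0.79 lattice on 51, the replicating-portfolio method — solving the two-state system at every node — is the one that applies.

framework: replicating-portfolio construction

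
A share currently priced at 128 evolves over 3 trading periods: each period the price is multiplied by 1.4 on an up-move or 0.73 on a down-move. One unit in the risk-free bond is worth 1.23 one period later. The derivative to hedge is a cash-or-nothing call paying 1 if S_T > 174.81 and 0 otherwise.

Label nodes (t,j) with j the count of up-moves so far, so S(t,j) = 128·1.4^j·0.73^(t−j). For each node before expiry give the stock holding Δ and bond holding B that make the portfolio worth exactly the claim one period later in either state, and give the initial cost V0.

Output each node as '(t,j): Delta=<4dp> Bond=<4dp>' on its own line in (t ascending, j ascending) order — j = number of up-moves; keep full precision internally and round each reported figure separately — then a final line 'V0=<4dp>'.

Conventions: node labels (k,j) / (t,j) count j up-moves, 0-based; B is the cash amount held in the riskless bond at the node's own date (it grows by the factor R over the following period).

(0,0): Delta=0.0029 Bond=0.0775
(1,0): Delta=0.0097 Bond=-0.5374
(1,1): Delta=0.0017 Bond=0.3105
(2,0): Delta=0.0000 Bond=0.0000
(2,1): Delta=0.0114 Bond=-0.8858
(2,2): Delta=0.0000 Bond=0.8130
V0=0.4512

No-arbitrage ⇒ martingale measure with p* = (R−d)/(u−d) = 0.7463.
At maturity the claim pays: V(3,0)=0.0000, V(3,1)=0.0000, V(3,2)=1.0000, V(3,3)=1.0000
Node (2,0) S=68.2112: V=(p*·0.0000+(1−p*)·0.0000)/1.23=0.0000; Δ=(0.0000−0.0000)/(95.4957−49.7942)=0.0000; B=V−Δ·S=0.0000
Node (2,1) S=130.8160: V=(p*·1.0000+(1−p*)·0.0000)/1.23=0.6067; Δ=(1.0000−0.0000)/(183.1424−95.4957)=0.0114; B=V−Δ·S=-0.8858
Node (2,2) S=250.8800: V=(p*·1.0000+(1−p*)·1.0000)/1.23=0.8130; Δ=(1.0000−1.0000)/(351.2320−183.1424)=0.0000; B=V−Δ·S=0.8130
Node (1,0) S=93.4400: V=(p*·0.6067+(1−p*)·0.0000)/1.23=0.3681; Δ=(0.6067−0.0000)/(130.8160−68.2112)=0.0097; B=V−Δ·S=-0.5374
Node (1,1) S=179.2000: V=(p*·0.8130+(1−p*)·0.6067)/1.23=0.6184; Δ=(0.8130−0.6067)/(250.8800−130.8160)=0.0017; B=V−Δ·S=0.3105
Node (0,0) S=128.0000: V=(p*·0.6184+(1−p*)·0.3681)/1.23=0.4512; Δ=(0.6184−0.3681)/(179.2000−93.4400)=0.0029; B=V−Δ·S=0.0775
Check: Δ(0,0)·S0 + B(0,0) = 0.4512 = V0.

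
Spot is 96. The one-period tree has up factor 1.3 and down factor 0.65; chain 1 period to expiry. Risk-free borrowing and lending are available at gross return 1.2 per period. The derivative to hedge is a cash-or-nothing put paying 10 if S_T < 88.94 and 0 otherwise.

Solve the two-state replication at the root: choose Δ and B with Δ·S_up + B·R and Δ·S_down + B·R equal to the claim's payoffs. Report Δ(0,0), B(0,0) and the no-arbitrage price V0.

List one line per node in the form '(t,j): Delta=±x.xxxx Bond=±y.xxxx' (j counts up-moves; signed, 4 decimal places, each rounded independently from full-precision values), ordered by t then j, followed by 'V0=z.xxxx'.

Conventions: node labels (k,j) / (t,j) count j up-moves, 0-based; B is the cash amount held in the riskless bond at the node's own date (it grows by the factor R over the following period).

Under the risk-neutral measure, an up-move has probability p* = (R−d)/(u−d) = 0.8462 and values discount at R = 1.2.
At maturity the claim pays: V(1,0)=10.0000, V(1,1)=0.0000
  t=0,j=0: stock 96.0000 → up 124.8000 (V=0.0000), down 62.4000 (V=10.0000). Price 1.2821; hedge Δ=-0.1603, bond B=16.6667.
Sanity check at the root: Δ(0,0)·S0 + B(0,0) reproduces V0 = 1.2821.

(0,0): Delta=-0.1603 Bond=16.6667
V0=1.2821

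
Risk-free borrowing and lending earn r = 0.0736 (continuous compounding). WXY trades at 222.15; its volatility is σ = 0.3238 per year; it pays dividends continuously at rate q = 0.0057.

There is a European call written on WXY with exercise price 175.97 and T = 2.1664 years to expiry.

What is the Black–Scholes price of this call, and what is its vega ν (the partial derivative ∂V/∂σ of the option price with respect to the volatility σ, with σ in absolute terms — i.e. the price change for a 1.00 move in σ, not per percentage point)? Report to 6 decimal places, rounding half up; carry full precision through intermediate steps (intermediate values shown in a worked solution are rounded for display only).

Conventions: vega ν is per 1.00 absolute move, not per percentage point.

price = 79.654447
ν = 75.342216

σ√T = 0.3238·√2.1664 = 0.476591
d₁ = (ln(S/K) + (r−q+σ²/2)T) / (σ√T) = (ln(222.15/175.97) + (0.0736−0.0057+0.3238²/2)·2.1664) / 0.476591 = (0.233039 + 0.260668) / 0.476591 = 1.035914
d₂ = d₁ − σ√T = 1.035914 − 0.476591 = 0.559322
e^{−rT} = 0.852615
e^{−qT} = 0.987727
N(d₁) = 0.849879,  N(d₂) = 0.712029
Call price V = S·e^{−qT}·N(d₁) − K·e^{−rT}·N(d₂) = 186.483511 − 106.829064 = 79.654447
φ(d₁) = (1/√(2π))·e^{−d₁²/2} = 0.233284
ν = S·e^{−qT}·φ(d₁)·√T = 75.342216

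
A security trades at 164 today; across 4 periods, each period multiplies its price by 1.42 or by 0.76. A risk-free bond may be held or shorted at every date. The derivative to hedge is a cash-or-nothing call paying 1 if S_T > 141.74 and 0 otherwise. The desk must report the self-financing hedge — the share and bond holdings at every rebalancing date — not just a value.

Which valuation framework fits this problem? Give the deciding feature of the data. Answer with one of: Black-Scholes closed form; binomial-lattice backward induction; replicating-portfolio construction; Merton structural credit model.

framework: replicating-portfolio construction

Key observation: the task asks for the hedge itself — share and bond holdings at every node of the 4-period tree on spot 164 with factors 1.42/0.76 — which is exactly what the replicating-portfolio construction produces.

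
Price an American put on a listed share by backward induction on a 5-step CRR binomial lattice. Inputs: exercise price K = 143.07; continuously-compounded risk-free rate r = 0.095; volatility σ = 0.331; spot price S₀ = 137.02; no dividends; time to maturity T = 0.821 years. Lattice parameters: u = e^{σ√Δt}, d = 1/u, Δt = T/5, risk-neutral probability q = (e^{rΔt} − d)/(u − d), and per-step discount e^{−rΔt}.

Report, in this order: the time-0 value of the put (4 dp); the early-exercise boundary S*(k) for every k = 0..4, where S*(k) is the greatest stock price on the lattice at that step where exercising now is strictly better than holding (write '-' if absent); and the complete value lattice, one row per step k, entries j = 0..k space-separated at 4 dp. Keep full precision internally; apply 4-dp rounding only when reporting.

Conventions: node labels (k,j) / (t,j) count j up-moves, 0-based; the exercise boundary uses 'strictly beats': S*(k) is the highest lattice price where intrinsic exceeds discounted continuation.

price = 15.6008
boundary = - - 104.7812 91.6290 104.7812
tree:
15.6008
24.9529 7.6049
38.2888 13.6319 2.3785
51.4410 23.5273 5.0855 0.0000
62.9424 38.2888 10.8734 0.0000 0.0000
73.0000 51.4410 23.2488 0.0000 0.0000 0.0000

Δt=0.16420  u=1.14354  d=0.87448  q=0.52495  discount=0.98452
step 5 (expiry): payoffs max(K−S,0) = 73.0000 51.4410 23.2488 0.0000 0.0000 0.0000
step 4: (k=4,j=0): S=80.1276, K−S=62.9424, hold=60.7279 ⇒ V=62.9424 exercise | (k=4,j=1): S=104.7812, K−S=38.2888, hold=36.0744 ⇒ V=38.2888 exercise | (k=4,j=2): S=137.0200, K−S=6.0500, hold=10.8734 ⇒ V=10.8734 continue | (k=4,j=3): S=179.1780, K−S=0.0000, hold=0.0000 ⇒ V=0.0000 continue | (k=4,j=4): S=234.3072, K−S=0.0000, hold=0.0000 ⇒ V=0.0000 continue  boundary S*=104.7812
step 3: (k=3,j=0): S=91.6290, K−S=51.4410, hold=49.2266 ⇒ V=51.4410 exercise | (k=3,j=1): S=119.8212, K−S=23.2488, hold=23.5273 ⇒ V=23.5273 continue | (k=3,j=2): S=156.6875, K−S=0.0000, hold=5.0855 ⇒ V=5.0855 continue | (k=3,j=3): S=204.8968, K−S=0.0000, hold=0.0000 ⇒ V=0.0000 continue  boundary S*=91.6290
step 2: (k=2,j=0): S=104.7812, K−S=38.2888, hold=36.2183 ⇒ V=38.2888 exercise | (k=2,j=1): S=137.0200, K−S=6.0500, hold=13.6319 ⇒ V=13.6319 continue | (k=2,j=2): S=179.1780, K−S=0.0000, hold=2.3785 ⇒ V=2.3785 continue  boundary S*=104.7812
step 1: (k=1,j=0): S=119.8212, K−S=23.2488, hold=24.9529 ⇒ V=24.9529 continue | (k=1,j=1): S=156.6875, K−S=0.0000, hold=7.6049 ⇒ V=7.6049 continue  boundary S*=-
step 0: (k=0,j=0): S=137.0200, K−S=6.0500, hold=15.6008 ⇒ V=15.6008 continue  boundary S*=-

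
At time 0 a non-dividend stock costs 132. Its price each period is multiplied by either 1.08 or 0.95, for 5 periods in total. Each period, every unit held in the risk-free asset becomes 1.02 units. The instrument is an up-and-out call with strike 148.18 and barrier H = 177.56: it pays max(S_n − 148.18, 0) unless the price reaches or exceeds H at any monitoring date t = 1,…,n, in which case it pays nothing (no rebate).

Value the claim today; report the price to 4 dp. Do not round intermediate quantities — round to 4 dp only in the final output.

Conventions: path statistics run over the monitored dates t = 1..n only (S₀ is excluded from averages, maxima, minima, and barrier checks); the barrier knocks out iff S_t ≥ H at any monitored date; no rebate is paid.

price = 3.7214

Risk-neutral up-probability p* = (R−d)/(u−d) = (1.02−0.95)/(1.08−0.95) = 0.5385; the claim prices as the p*-weighted sum of path payoffs discounted by R^5.
Enumerate all 2^5 = 32 price paths (U = up ×1.08, D = down ×0.95); each path with k up-moves has probability p*^k·(1−p*)^(5−k).
DDDDD: M=125.4000, payoff=0.0000, prob=0.020943
UDDDD: M=142.5600, payoff=0.0000, prob=0.024434
DUDDD: M=135.4320, payoff=0.0000, prob=0.024434
UUDDD: M=153.9648, payoff=0.0000, prob=0.028506
DDUDD: M=128.6604, payoff=0.0000, prob=0.024434
UDUDD: M=146.2666, payoff=0.0000, prob=0.028506
DUUDD: M=146.2666, payoff=0.0000, prob=0.028506
UUUDD: M=166.2820, payoff=1.8895, prob=0.033257
DDDUD: M=125.4000, payoff=0.0000, prob=0.024434
UDDUD: M=142.5600, payoff=0.0000, prob=0.028506
DUDUD: M=138.9532, payoff=0.0000, prob=0.028506
UUDUD: M=157.9679, payoff=1.8895, prob=0.033257
DDUUD: M=138.9532, payoff=0.0000, prob=0.028506
UDUUD: M=157.9679, payoff=1.8895, prob=0.033257
DUUUD: M=157.9679, payoff=1.8895, prob=0.033257
UUUUD: M=179.5845, payoff=0.0000, prob=0.038800
DDDDU: M=125.4000, payoff=0.0000, prob=0.024434
UDDDU: M=142.5600, payoff=0.0000, prob=0.028506
DUDDU: M=135.4320, payoff=0.0000, prob=0.028506
UUDDU: M=153.9648, payoff=1.8895, prob=0.033257
DDUDU: M=132.0056, payoff=0.0000, prob=0.028506
UDUDU: M=150.0695, payoff=1.8895, prob=0.033257
DUUDU: M=150.0695, payoff=1.8895, prob=0.033257
UUUDU: M=170.6053, payoff=22.4253, prob=0.038800
DDDUU: M=132.0056, payoff=0.0000, prob=0.028506
UDDUU: M=150.0695, payoff=1.8895, prob=0.033257
DUDUU: M=150.0695, payoff=1.8895, prob=0.033257
UUDUU: M=170.6053, payoff=22.4253, prob=0.038800
DDUUU: M=150.0695, payoff=1.8895, prob=0.033257
UDUUU: M=170.6053, payoff=22.4253, prob=0.038800
DUUUU: M=170.6053, payoff=22.4253, prob=0.038800
UUUUU: M=193.9513, payoff=0.0000, prob=0.045266
Price = Σ prob·payoff / R^5 = 4.108752 / 1.104081 = 3.7214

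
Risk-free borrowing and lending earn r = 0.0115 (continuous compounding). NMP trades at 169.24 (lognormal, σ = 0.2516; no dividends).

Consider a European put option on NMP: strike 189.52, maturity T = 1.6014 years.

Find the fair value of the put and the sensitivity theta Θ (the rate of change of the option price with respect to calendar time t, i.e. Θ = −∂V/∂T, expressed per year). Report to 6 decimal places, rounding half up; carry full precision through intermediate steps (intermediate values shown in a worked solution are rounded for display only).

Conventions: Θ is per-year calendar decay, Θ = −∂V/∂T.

σ√T = 0.2516·√1.6014 = 0.318391
d₁ = (ln(S/K) + (r+σ²/2)T) / (σ√T) = (ln(169.24/189.52) + (0.0115+0.2516²/2)·1.6014) / 0.318391 = (-0.113177 + 0.069102) / 0.318391 = -0.138428
d₂ = d₁ − σ√T = -0.138428 − 0.318391 = -0.456819
e^{−rT} = 0.981752
N(−d₁) = 0.555049,  N(−d₂) = 0.676099
Put price V = K·e^{−rT}·N(−d₂) − S·N(−d₁) = 125.796227 − 93.936493 = 31.859734
φ(d₁) = (1/√(2π))·e^{−d₁²/2} = 0.395138
Θ = −S·φ(d₁)·σ/(2√T) + r·K·e^{−rT}·N(−d₂) = −6.647874 + 1.446657 = -5.201217

price = 31.859734
Θ = -5.201217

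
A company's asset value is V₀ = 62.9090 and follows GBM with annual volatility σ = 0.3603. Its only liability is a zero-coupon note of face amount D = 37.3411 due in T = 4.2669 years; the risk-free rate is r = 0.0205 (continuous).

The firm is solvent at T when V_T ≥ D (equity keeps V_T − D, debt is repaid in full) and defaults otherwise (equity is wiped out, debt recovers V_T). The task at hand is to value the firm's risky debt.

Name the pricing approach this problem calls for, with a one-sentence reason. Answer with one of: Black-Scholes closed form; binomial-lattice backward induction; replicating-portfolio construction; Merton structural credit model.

Key observation: assets follow a GBM and default happens iff V_T < 37.3411; valuing claims on that split (equity as a call, risky debt as the residual) is the structural model's definition.

framework: Merton structural credit model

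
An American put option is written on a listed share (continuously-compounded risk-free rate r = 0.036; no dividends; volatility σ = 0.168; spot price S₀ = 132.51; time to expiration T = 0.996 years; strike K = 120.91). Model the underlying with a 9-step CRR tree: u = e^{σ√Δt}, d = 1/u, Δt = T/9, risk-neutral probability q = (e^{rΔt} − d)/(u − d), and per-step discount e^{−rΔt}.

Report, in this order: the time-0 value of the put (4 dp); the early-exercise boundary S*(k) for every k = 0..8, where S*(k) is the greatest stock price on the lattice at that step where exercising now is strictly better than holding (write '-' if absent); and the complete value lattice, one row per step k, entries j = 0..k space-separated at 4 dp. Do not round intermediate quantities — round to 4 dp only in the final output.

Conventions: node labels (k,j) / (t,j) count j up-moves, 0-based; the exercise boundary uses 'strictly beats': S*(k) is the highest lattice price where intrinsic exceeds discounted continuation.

price = 2.8940
boundary = - - - - - 100.2051 105.9648 100.2051 105.9648
tree:
2.8940
4.5705 1.3793
7.0277 2.3529 0.4973
10.4725 3.9236 0.9310 0.1035
15.0427 6.3630 1.7174 0.2172 0.0000
20.7049 9.9671 3.1078 0.4560 0.0000 0.0000
26.1516 14.9452 5.4798 0.9572 0.0000 0.0000 0.0000
31.3022 20.7049 9.3114 2.0093 0.0000 0.0000 0.0000 0.0000
36.1728 26.1516 14.9452 4.2180 0.0000 0.0000 0.0000 0.0000 0.0000
40.7787 31.3022 20.7049 8.8545 0.0000 0.0000 0.0000 0.0000 0.0000 0.0000

Δt=0.11067  u=1.05748  d=0.94565  q=0.52173  discount=0.99602
step 9 (expiry): payoffs max(K−S,0) = 40.7787 31.3022 20.7049 8.8545 0.0000 0.0000 0.0000 0.0000 0.0000 0.0000
step 8: (k=8,j=0): S=84.7372, K−S=36.1728, hold=35.6920 ⇒ V=36.1728 exercise | (k=8,j=1): S=94.7584, K−S=26.1516, hold=25.6708 ⇒ V=26.1516 exercise | (k=8,j=2): S=105.9648, K−S=14.9452, hold=14.4645 ⇒ V=14.9452 exercise | (k=8,j=3): S=118.4964, K−S=2.4136, hold=4.2180 ⇒ V=4.2180 continue | (k=8,j=4): S=132.5100, K−S=0.0000, hold=0.0000 ⇒ V=0.0000 continue | (k=8,j=5): S=148.1809, K−S=0.0000, hold=0.0000 ⇒ V=0.0000 continue | (k=8,j=6): S=165.7051, K−S=0.0000, hold=0.0000 ⇒ V=0.0000 continue | (k=8,j=7): S=185.3017, K−S=0.0000, hold=0.0000 ⇒ V=0.0000 continue | (k=8,j=8): S=207.2159, K−S=0.0000, hold=0.0000 ⇒ V=0.0000 continue  boundary S*=105.9648
step 7: (k=7,j=0): S=89.6078, K−S=31.3022, hold=30.8214 ⇒ V=31.3022 exercise | (k=7,j=1): S=100.2051, K−S=20.7049, hold=20.2242 ⇒ V=20.7049 exercise | (k=7,j=2): S=112.0555, K−S=8.8545, hold=9.3114 ⇒ V=9.3114 continue | (k=7,j=3): S=125.3074, K−S=0.0000, hold=2.0093 ⇒ V=2.0093 continue | (k=7,j=4): S=140.1266, K−S=0.0000, hold=0.0000 ⇒ V=0.0000 continue | (k=7,j=5): S=156.6982, K−S=0.0000, hold=0.0000 ⇒ V=0.0000 continue | (k=7,j=6): S=175.2297, K−S=0.0000, hold=0.0000 ⇒ V=0.0000 continue | (k=7,j=7): S=195.9527, K−S=0.0000, hold=0.0000 ⇒ V=0.0000 continue  boundary S*=100.2051
step 6: (k=6,j=0): S=94.7584, K−S=26.1516, hold=25.6708 ⇒ V=26.1516 exercise | (k=6,j=1): S=105.9648, K−S=14.9452, hold=14.7019 ⇒ V=14.9452 exercise | (k=6,j=2): S=118.4964, K−S=2.4136, hold=5.4798 ⇒ V=5.4798 continue | (k=6,j=3): S=132.5100, K−S=0.0000, hold=0.9572 ⇒ V=0.9572 continue | (k=6,j=4): S=148.1809, K−S=0.0000, hold=0.0000 ⇒ V=0.0000 continue | (k=6,j=5): S=165.7051, K−S=0.0000, hold=0.0000 ⇒ V=0.0000 continue | (k=6,j=6): S=185.3017, K−S=0.0000, hold=0.0000 ⇒ V=0.0000 continue  boundary S*=105.9648
step 5: (k=5,j=0): S=100.2051, K−S=20.7049, hold=20.2242 ⇒ V=20.7049 exercise | (k=5,j=1): S=112.0555, K−S=8.8545, hold=9.9671 ⇒ V=9.9671 continue | (k=5,j=2): S=125.3074, K−S=0.0000, hold=3.1078 ⇒ V=3.1078 continue | (k=5,j=3): S=140.1266, K−S=0.0000, hold=0.4560 ⇒ V=0.4560 continue | (k=5,j=4): S=156.6982, K−S=0.0000, hold=0.0000 ⇒ V=0.0000 continue | (k=5,j=5): S=175.2297, K−S=0.0000, hold=0.0000 ⇒ V=0.0000 continue  boundary S*=100.2051
step 4: (k=4,j=0): S=105.9648, K−S=14.9452, hold=15.0427 ⇒ V=15.0427 continue | (k=4,j=1): S=118.4964, K−S=2.4136, hold=6.3630 ⇒ V=6.3630 continue | (k=4,j=2): S=132.5100, K−S=0.0000, hold=1.7174 ⇒ V=1.7174 continue | (k=4,j=3): S=148.1809, K−S=0.0000, hold=0.2172 ⇒ V=0.2172 continue | (k=4,j=4): S=165.7051, K−S=0.0000, hold=0.0000 ⇒ V=0.0000 continue  boundary S*=-
step 3: (k=3,j=0): S=112.0555, K−S=8.8545, hold=10.4725 ⇒ V=10.4725 continue | (k=3,j=1): S=125.3074, K−S=0.0000, hold=3.9236 ⇒ V=3.9236 continue | (k=3,j=2): S=140.1266, K−S=0.0000, hold=0.9310 ⇒ V=0.9310 continue | (k=3,j=3): S=156.6982, K−S=0.0000, hold=0.1035 ⇒ V=0.1035 continue  boundary S*=-
step 2: (k=2,j=0): S=118.4964, K−S=2.4136, hold=7.0277 ⇒ V=7.0277 continue | (k=2,j=1): S=132.5100, K−S=0.0000, hold=2.3529 ⇒ V=2.3529 continue | (k=2,j=2): S=148.1809, K−S=0.0000, hold=0.4973 ⇒ V=0.4973 continue  boundary S*=-
step 1: (k=1,j=0): S=125.3074, K−S=0.0000, hold=4.5705 ⇒ V=4.5705 continue | (k=1,j=1): S=140.1266, K−S=0.0000, hold=1.3793 ⇒ V=1.3793 continue  boundary S*=-
step 0: (k=0,j=0): S=132.5100, K−S=0.0000, hold=2.8940 ⇒ V=2.8940 continue  boundary S*=-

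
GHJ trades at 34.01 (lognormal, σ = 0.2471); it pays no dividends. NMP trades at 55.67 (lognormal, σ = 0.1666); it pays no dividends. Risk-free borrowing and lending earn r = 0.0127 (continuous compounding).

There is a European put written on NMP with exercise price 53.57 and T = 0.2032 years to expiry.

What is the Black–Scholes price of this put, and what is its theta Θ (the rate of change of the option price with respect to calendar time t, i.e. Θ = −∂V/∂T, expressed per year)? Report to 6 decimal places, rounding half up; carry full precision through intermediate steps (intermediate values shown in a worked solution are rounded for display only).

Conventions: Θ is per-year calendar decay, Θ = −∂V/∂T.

σ√T = 0.1666·√0.2032 = 0.075099
d₁ = (ln(S/K) + (r+σ²/2)T) / (σ√T) = (ln(55.67/53.57) + (0.0127+0.1666²/2)·0.2032) / 0.075099 = (0.038452 + 0.005401) / 0.075099 = 0.583930
d₂ = d₁ − σ√T = 0.583930 − 0.075099 = 0.508830
e^{−rT} = 0.997423
N(−d₁) = 0.279634,  N(−d₂) = 0.305436
Put price V = K·e^{−rT}·N(−d₂) − S·N(−d₁) = 16.320018 − 15.567217 = 0.752801
φ(d₁) = (1/√(2π))·e^{−d₁²/2} = 0.336410
Θ = −S·φ(d₁)·σ/(2√T) + r·K·e^{−rT}·N(−d₂) = −3.460772 + 0.207264 = -3.253507

price = 0.752801
Θ = -3.253507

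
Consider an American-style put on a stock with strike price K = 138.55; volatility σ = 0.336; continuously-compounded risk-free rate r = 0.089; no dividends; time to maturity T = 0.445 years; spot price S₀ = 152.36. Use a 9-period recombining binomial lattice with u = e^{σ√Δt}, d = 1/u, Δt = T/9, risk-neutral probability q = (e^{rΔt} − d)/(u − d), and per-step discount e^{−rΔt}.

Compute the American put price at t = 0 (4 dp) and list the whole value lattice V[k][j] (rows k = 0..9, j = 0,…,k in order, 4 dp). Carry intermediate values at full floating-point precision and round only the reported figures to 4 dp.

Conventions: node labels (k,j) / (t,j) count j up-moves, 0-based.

Δt=0.04944  u=1.07758  d=0.92801  q=0.51082  discount=0.99561
step 9 (expiry): payoffs max(K−S,0) = 60.7745 48.2396 33.6844 16.7834 0.0000 0.0000 0.0000 0.0000 0.0000 0.0000
k=8: (k=8,j=0): S=83.8089, K−S=54.7411, hold=54.1327 ⇒ V=54.7411 exercise | (k=8,j=1): S=97.3163, K−S=41.2337, hold=40.6254 ⇒ V=41.2337 exercise | (k=8,j=2): S=113.0006, K−S=25.5494, hold=24.9411 ⇒ V=25.5494 exercise | (k=8,j=3): S=131.2127, K−S=7.3373, hold=8.1741 ⇒ V=8.1741 continue | (k=8,j=4): S=152.3600, K−S=0.0000, hold=0.0000 ⇒ V=0.0000 continue | (k=8,j=5): S=176.9156, K−S=0.0000, hold=0.0000 ⇒ V=0.0000 continue | (k=8,j=6): S=205.4288, K−S=0.0000, hold=0.0000 ⇒ V=0.0000 continue | (k=8,j=7): S=238.5374, K−S=0.0000, hold=0.0000 ⇒ V=0.0000 continue | (k=8,j=8): S=276.9820, K−S=0.0000, hold=0.0000 ⇒ V=0.0000 continue
k=7: (k=7,j=0): S=90.3104, K−S=48.2396, hold=47.6312 ⇒ V=48.2396 exercise | (k=7,j=1): S=104.8656, K−S=33.6844, hold=33.0760 ⇒ V=33.6844 exercise | (k=7,j=2): S=121.7666, K−S=16.7834, hold=16.6006 ⇒ V=16.7834 exercise | (k=7,j=3): S=141.3915, K−S=0.0000, hold=3.9811 ⇒ V=3.9811 continue | (k=7,j=4): S=164.1794, K−S=0.0000, hold=0.0000 ⇒ V=0.0000 continue | (k=7,j=5): S=190.6399, K−S=0.0000, hold=0.0000 ⇒ V=0.0000 continue | (k=7,j=6): S=221.3650, K−S=0.0000, hold=0.0000 ⇒ V=0.0000 continue | (k=7,j=7): S=257.0420, K−S=0.0000, hold=0.0000 ⇒ V=0.0000 continue
k=6: (k=6,j=0): S=97.3163, K−S=41.2337, hold=40.6254 ⇒ V=41.2337 exercise | (k=6,j=1): S=113.0006, K−S=25.5494, hold=24.9411 ⇒ V=25.5494 exercise | (k=6,j=2): S=131.2127, K−S=7.3373, hold=10.1988 ⇒ V=10.1988 continue | (k=6,j=3): S=152.3600, K−S=0.0000, hold=1.9389 ⇒ V=1.9389 continue | (k=6,j=4): S=176.9156, K−S=0.0000, hold=0.0000 ⇒ V=0.0000 continue | (k=6,j=5): S=205.4288, K−S=0.0000, hold=0.0000 ⇒ V=0.0000 continue | (k=6,j=6): S=238.5374, K−S=0.0000, hold=0.0000 ⇒ V=0.0000 continue
k=5: (k=5,j=0): S=104.8656, K−S=33.6844, hold=33.0760 ⇒ V=33.6844 exercise | (k=5,j=1): S=121.7666, K−S=16.7834, hold=17.6303 ⇒ V=17.6303 continue | (k=5,j=2): S=141.3915, K−S=0.0000, hold=5.9532 ⇒ V=5.9532 continue | (k=5,j=3): S=164.1794, K−S=0.0000, hold=0.9443 ⇒ V=0.9443 continue | (k=5,j=4): S=190.6399, K−S=0.0000, hold=0.0000 ⇒ V=0.0000 continue | (k=5,j=5): S=221.3650, K−S=0.0000, hold=0.0000 ⇒ V=0.0000 continue
k=4: (k=4,j=0): S=113.0006, K−S=25.5494, hold=25.3718 ⇒ V=25.5494 exercise | (k=4,j=1): S=131.2127, K−S=7.3373, hold=11.6142 ⇒ V=11.6142 continue | (k=4,j=2): S=152.3600, K−S=0.0000, hold=3.3797 ⇒ V=3.3797 continue | (k=4,j=3): S=176.9156, K−S=0.0000, hold=0.4599 ⇒ V=0.4599 continue | (k=4,j=4): S=205.4288, K−S=0.0000, hold=0.0000 ⇒ V=0.0000 continue
k=3: (k=3,j=0): S=121.7666, K−S=16.7834, hold=18.3502 ⇒ V=18.3502 continue | (k=3,j=1): S=141.3915, K−S=0.0000, hold=7.3754 ⇒ V=7.3754 continue | (k=3,j=2): S=164.1794, K−S=0.0000, hold=1.8799 ⇒ V=1.8799 continue | (k=3,j=3): S=190.6399, K−S=0.0000, hold=0.2240 ⇒ V=0.2240 continue
k=2: (k=2,j=0): S=131.2127, K−S=7.3373, hold=12.6881 ⇒ V=12.6881 continue | (k=2,j=1): S=152.3600, K−S=0.0000, hold=4.5481 ⇒ V=4.5481 continue | (k=2,j=2): S=176.9156, K−S=0.0000, hold=1.0295 ⇒ V=1.0295 continue
k=1: (k=1,j=0): S=141.3915, K−S=0.0000, hold=8.4926 ⇒ V=8.4926 continue | (k=1,j=1): S=164.1794, K−S=0.0000, hold=2.7387 ⇒ V=2.7387 continue
k=0: (k=0,j=0): S=152.3600, K−S=0.0000, hold=5.5290 ⇒ V=5.5290 continue

price = 5.5290
tree:
5.5290
8.4926 2.7387
12.6881 4.5481 1.0295
18.3502 7.3754 1.8799 0.2240
25.5494 11.6142 3.3797 0.4599 0.0000
33.6844 17.6303 5.9532 0.9443 0.0000 0.0000
41.2337 25.5494 10.1988 1.9389 0.0000 0.0000 0.0000
48.2396 33.6844 16.7834 3.9811 0.0000 0.0000 0.0000 0.0000
54.7411 41.2337 25.5494 8.1741 0.0000 0.0000 0.0000 0.0000 0.0000
60.7745 48.2396 33.6844 16.7834 0.0000 0.0000 0.0000 0.0000 0.0000 0.0000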